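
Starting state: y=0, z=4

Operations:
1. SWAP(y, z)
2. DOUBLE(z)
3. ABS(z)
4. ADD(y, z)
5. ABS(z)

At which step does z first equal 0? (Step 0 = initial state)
Step 1

Tracing z:
Initial: z = 4
After step 1: z = 0 ← first occurrence
After step 2: z = 0
After step 3: z = 0
After step 4: z = 0
After step 5: z = 0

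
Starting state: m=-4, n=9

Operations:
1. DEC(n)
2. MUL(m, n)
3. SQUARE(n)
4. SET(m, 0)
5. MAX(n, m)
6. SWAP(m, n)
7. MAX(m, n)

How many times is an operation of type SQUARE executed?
1

Counting SQUARE operations:
Step 3: SQUARE(n) ← SQUARE
Total: 1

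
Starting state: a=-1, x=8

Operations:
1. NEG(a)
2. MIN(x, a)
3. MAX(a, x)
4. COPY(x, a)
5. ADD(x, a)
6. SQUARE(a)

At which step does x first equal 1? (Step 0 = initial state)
Step 2

Tracing x:
Initial: x = 8
After step 1: x = 8
After step 2: x = 1 ← first occurrence
After step 3: x = 1
After step 4: x = 1
After step 5: x = 2
After step 6: x = 2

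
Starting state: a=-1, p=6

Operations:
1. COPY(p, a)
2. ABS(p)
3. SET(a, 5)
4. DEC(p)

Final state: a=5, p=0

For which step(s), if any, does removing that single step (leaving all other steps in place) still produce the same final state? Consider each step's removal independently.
None - removing any single step changes the final result

Testing removal of each single step:
Without step 1: final = a=5, p=5 (different)
Without step 2: final = a=5, p=-2 (different)
Without step 3: final = a=-1, p=0 (different)
Without step 4: final = a=5, p=1 (different)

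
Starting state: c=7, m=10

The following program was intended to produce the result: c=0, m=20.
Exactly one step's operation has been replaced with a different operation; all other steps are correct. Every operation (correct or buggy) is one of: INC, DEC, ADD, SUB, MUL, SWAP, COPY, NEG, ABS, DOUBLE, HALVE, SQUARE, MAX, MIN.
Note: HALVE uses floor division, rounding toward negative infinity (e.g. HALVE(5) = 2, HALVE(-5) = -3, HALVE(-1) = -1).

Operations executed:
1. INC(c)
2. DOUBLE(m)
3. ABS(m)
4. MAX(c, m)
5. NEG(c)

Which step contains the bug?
Step 5

Trace with buggy code:
Initial: c=7, m=10
After step 1: c=8, m=10
After step 2: c=8, m=20
After step 3: c=8, m=20
After step 4: c=20, m=20
After step 5: c=-20, m=20
Actual final c=-20, m=20 ≠ expected c=0, m=20.
Step 5 is the only position where a single-operation replacement can produce the expected result.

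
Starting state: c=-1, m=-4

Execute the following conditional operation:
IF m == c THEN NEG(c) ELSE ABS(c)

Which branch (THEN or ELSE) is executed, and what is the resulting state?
Branch: ELSE, Final state: c=1, m=-4

Evaluating condition: m == c
m = -4, c = -1
Condition is False, so ELSE branch executes
After ABS(c): c=1, m=-4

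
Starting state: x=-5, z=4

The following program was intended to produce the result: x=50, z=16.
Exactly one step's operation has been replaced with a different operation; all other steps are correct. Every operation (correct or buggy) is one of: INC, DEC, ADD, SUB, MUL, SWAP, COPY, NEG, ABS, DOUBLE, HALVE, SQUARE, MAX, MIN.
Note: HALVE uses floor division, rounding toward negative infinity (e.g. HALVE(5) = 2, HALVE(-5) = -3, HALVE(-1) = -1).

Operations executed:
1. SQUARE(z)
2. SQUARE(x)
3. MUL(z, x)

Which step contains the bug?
Step 3

Trace with buggy code:
Initial: x=-5, z=4
After step 1: x=-5, z=16
After step 2: x=25, z=16
After step 3: x=25, z=400
Actual final x=25, z=400 ≠ expected x=50, z=16.
Step 3 is the only position where a single-operation replacement can produce the expected result.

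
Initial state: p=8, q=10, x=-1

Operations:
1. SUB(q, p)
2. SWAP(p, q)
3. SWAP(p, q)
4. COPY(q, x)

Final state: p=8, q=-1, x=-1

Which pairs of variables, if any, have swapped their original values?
None

Comparing initial and final values:
x: -1 → -1
q: 10 → -1
p: 8 → 8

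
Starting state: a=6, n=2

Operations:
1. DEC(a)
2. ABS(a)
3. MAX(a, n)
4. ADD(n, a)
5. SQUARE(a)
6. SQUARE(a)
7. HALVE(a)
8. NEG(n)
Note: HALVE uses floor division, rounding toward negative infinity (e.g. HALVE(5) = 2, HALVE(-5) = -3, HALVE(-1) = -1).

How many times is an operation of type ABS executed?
1

Counting ABS operations:
Step 2: ABS(a) ← ABS
Total: 1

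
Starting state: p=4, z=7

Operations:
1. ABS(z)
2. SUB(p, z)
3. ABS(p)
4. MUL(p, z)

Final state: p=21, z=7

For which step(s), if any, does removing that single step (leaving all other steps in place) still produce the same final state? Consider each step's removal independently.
Step(s) 1

Testing removal of each single step:
Without step 1: final = p=21, z=7 (same)
Without step 2: final = p=28, z=7 (different)
Without step 3: final = p=-21, z=7 (different)
Without step 4: final = p=3, z=7 (different)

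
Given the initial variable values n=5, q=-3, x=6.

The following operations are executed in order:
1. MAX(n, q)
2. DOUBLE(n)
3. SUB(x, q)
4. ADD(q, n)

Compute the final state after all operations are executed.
{n: 10, q: 7, x: 9}

Step-by-step execution:
Initial: n=5, q=-3, x=6
After step 1 (MAX(n, q)): n=5, q=-3, x=6
After step 2 (DOUBLE(n)): n=10, q=-3, x=6
After step 3 (SUB(x, q)): n=10, q=-3, x=9
After step 4 (ADD(q, n)): n=10, q=7, x=9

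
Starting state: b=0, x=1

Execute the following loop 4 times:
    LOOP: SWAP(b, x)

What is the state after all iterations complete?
b=0, x=1

Iteration trace:
Start: b=0, x=1
After iteration 1: b=1, x=0
After iteration 2: b=0, x=1
After iteration 3: b=1, x=0
After iteration 4: b=0, x=1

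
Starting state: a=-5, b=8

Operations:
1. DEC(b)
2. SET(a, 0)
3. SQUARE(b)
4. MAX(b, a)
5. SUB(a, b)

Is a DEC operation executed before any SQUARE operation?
Yes

First DEC: step 1
First SQUARE: step 3
Since 1 < 3, DEC comes first.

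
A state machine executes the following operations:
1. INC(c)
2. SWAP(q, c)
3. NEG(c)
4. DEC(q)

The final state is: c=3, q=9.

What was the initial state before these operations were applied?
c=9, q=-3

Working backwards:
Final state: c=3, q=9
Before step 4 (DEC(q)): c=3, q=10
Before step 3 (NEG(c)): c=-3, q=10
Before step 2 (SWAP(q, c)): c=10, q=-3
Before step 1 (INC(c)): c=9, q=-3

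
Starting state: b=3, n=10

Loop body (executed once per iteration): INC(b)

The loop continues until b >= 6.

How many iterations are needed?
3

Tracing iterations:
Initial: b=3, n=10
After iteration 1: b=4, n=10
After iteration 2: b=5, n=10
After iteration 3: b=6, n=10
b >= 6 now holds, so the loop exits after 3 iterations.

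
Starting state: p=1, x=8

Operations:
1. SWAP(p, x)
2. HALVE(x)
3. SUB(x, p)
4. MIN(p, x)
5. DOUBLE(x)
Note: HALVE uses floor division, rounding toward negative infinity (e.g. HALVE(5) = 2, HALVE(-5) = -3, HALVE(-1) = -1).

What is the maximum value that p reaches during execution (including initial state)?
8

Values of p at each step:
Initial: p = 1
After step 1: p = 8 ← maximum
After step 2: p = 8
After step 3: p = 8
After step 4: p = -8
After step 5: p = -8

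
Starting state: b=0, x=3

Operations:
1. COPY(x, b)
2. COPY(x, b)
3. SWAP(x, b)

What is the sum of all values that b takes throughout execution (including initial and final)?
0

Values of b at each step:
Initial: b = 0
After step 1: b = 0
After step 2: b = 0
After step 3: b = 0
Sum = 0 + 0 + 0 + 0 = 0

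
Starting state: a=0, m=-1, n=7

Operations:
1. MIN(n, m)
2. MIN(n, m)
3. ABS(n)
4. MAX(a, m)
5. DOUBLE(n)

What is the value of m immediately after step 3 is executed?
m = -1

Tracing m through execution:
Initial: m = -1
After step 1 (MIN(n, m)): m = -1
After step 2 (MIN(n, m)): m = -1
After step 3 (ABS(n)): m = -1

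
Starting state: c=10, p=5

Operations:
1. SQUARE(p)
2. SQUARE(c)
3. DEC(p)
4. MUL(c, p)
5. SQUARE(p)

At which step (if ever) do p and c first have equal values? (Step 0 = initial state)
Never

p and c never become equal during execution.

Comparing values at each step:
Initial: p=5, c=10
After step 1: p=25, c=10
After step 2: p=25, c=100
After step 3: p=24, c=100
After step 4: p=24, c=2400
After step 5: p=576, c=2400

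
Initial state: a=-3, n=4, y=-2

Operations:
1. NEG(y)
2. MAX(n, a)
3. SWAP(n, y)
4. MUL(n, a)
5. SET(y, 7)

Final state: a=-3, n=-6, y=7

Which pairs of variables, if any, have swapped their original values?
None

Comparing initial and final values:
a: -3 → -3
n: 4 → -6
y: -2 → 7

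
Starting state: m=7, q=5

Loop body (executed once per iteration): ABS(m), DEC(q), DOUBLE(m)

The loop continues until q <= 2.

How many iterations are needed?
3

Tracing iterations:
Initial: m=7, q=5
After iteration 1: m=14, q=4
After iteration 2: m=28, q=3
After iteration 3: m=56, q=2
q <= 2 now holds, so the loop exits after 3 iterations.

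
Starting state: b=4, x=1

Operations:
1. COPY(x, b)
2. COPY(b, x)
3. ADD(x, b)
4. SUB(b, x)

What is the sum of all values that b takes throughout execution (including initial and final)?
12

Values of b at each step:
Initial: b = 4
After step 1: b = 4
After step 2: b = 4
After step 3: b = 4
After step 4: b = -4
Sum = 4 + 4 + 4 + 4 + -4 = 12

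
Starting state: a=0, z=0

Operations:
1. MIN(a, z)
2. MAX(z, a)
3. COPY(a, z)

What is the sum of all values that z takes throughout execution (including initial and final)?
0

Values of z at each step:
Initial: z = 0
After step 1: z = 0
After step 2: z = 0
After step 3: z = 0
Sum = 0 + 0 + 0 + 0 = 0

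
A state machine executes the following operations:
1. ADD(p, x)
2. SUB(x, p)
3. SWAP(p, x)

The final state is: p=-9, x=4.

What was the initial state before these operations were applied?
p=9, x=-5

Working backwards:
Final state: p=-9, x=4
Before step 3 (SWAP(p, x)): p=4, x=-9
Before step 2 (SUB(x, p)): p=4, x=-5
Before step 1 (ADD(p, x)): p=9, x=-5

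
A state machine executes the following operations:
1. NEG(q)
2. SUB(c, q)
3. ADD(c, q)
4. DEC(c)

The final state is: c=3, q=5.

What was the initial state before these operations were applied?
c=4, q=-5

Working backwards:
Final state: c=3, q=5
Before step 4 (DEC(c)): c=4, q=5
Before step 3 (ADD(c, q)): c=-1, q=5
Before step 2 (SUB(c, q)): c=4, q=5
Before step 1 (NEG(q)): c=4, q=-5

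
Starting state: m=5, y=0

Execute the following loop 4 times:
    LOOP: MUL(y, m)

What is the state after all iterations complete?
m=5, y=0

Iteration trace:
Start: m=5, y=0
After iteration 1: m=5, y=0
After iteration 2: m=5, y=0
After iteration 3: m=5, y=0
After iteration 4: m=5, y=0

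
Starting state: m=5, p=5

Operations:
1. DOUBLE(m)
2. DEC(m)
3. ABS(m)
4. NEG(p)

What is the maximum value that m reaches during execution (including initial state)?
10

Values of m at each step:
Initial: m = 5
After step 1: m = 10 ← maximum
After step 2: m = 9
After step 3: m = 9
After step 4: m = 9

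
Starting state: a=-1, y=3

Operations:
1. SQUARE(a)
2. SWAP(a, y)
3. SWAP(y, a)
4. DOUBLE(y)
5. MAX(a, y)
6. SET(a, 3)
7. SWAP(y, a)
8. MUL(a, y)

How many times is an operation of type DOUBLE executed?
1

Counting DOUBLE operations:
Step 4: DOUBLE(y) ← DOUBLE
Total: 1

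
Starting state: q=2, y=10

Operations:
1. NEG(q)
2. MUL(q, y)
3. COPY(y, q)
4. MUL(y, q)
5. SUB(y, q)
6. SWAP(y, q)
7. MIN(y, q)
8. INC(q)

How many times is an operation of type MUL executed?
2

Counting MUL operations:
Step 2: MUL(q, y) ← MUL
Step 4: MUL(y, q) ← MUL
Total: 2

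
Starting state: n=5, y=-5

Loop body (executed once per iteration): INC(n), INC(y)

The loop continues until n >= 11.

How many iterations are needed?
6

Tracing iterations:
Initial: n=5, y=-5
After iteration 1: n=6, y=-4
After iteration 2: n=7, y=-3
After iteration 3: n=8, y=-2
After iteration 4: n=9, y=-1
After iteration 5: n=10, y=0
After iteration 6: n=11, y=1
n >= 11 now holds, so the loop exits after 6 iterations.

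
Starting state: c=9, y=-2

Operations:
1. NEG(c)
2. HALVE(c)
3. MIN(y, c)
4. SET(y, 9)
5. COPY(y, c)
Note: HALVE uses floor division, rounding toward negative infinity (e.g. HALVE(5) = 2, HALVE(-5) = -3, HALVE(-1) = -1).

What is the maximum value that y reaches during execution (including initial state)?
9

Values of y at each step:
Initial: y = -2
After step 1: y = -2
After step 2: y = -2
After step 3: y = -5
After step 4: y = 9 ← maximum
After step 5: y = -5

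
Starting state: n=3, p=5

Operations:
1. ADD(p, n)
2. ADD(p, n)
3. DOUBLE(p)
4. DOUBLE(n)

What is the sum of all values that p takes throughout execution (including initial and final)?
68

Values of p at each step:
Initial: p = 5
After step 1: p = 8
After step 2: p = 11
After step 3: p = 22
After step 4: p = 22
Sum = 5 + 8 + 11 + 22 + 22 = 68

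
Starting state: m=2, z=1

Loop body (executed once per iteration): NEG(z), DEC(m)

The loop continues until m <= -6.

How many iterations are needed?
8

Tracing iterations:
Initial: m=2, z=1
After iteration 1: m=1, z=-1
After iteration 2: m=0, z=1
After iteration 3: m=-1, z=-1
After iteration 4: m=-2, z=1
After iteration 5: m=-3, z=-1
After iteration 6: m=-4, z=1
After iteration 7: m=-5, z=-1
After iteration 8: m=-6, z=1
m <= -6 now holds, so the loop exits after 8 iterations.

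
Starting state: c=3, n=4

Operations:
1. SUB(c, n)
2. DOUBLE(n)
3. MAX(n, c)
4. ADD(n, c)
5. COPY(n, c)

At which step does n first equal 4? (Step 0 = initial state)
Step 0

Tracing n:
Initial: n = 4 ← first occurrence
After step 1: n = 4
After step 2: n = 8
After step 3: n = 8
After step 4: n = 7
After step 5: n = -1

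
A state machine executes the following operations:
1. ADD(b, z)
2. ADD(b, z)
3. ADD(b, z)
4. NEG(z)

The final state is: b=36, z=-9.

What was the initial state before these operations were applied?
b=9, z=9

Working backwards:
Final state: b=36, z=-9
Before step 4 (NEG(z)): b=36, z=9
Before step 3 (ADD(b, z)): b=27, z=9
Before step 2 (ADD(b, z)): b=18, z=9
Before step 1 (ADD(b, z)): b=9, z=9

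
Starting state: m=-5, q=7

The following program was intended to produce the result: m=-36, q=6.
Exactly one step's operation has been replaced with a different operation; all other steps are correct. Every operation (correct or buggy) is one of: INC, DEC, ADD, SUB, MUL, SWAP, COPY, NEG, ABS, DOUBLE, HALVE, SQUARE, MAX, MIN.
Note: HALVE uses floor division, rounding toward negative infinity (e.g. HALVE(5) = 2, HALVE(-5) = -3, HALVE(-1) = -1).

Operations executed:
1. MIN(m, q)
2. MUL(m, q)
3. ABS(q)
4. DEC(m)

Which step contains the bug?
Step 3

Trace with buggy code:
Initial: m=-5, q=7
After step 1: m=-5, q=7
After step 2: m=-35, q=7
After step 3: m=-35, q=7
After step 4: m=-36, q=7
Actual final m=-36, q=7 ≠ expected m=-36, q=6.
Step 3 is the only position where a single-operation replacement can produce the expected result.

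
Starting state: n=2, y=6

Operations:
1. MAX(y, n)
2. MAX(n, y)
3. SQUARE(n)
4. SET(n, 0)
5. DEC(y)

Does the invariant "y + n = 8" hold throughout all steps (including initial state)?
No, violated after step 2

The invariant is violated after step 2.

State at each step:
Initial: n=2, y=6
After step 1: n=2, y=6
After step 2: n=6, y=6
After step 3: n=36, y=6
After step 4: n=0, y=6
After step 5: n=0, y=5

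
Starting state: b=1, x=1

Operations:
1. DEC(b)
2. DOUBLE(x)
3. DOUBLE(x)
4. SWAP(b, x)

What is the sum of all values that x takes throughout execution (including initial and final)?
8

Values of x at each step:
Initial: x = 1
After step 1: x = 1
After step 2: x = 2
After step 3: x = 4
After step 4: x = 0
Sum = 1 + 1 + 2 + 4 + 0 = 8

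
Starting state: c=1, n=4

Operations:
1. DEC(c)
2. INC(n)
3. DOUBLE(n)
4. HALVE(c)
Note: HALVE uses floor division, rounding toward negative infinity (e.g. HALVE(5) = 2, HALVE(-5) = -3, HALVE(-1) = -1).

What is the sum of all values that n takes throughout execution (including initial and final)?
33

Values of n at each step:
Initial: n = 4
After step 1: n = 4
After step 2: n = 5
After step 3: n = 10
After step 4: n = 10
Sum = 4 + 4 + 5 + 10 + 10 = 33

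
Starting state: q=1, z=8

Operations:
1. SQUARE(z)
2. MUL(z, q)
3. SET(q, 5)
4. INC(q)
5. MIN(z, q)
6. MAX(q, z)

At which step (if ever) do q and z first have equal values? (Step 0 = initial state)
Step 5

q and z first become equal after step 5.

Comparing values at each step:
Initial: q=1, z=8
After step 1: q=1, z=64
After step 2: q=1, z=64
After step 3: q=5, z=64
After step 4: q=6, z=64
After step 5: q=6, z=6 ← equal!
After step 6: q=6, z=6 ← equal!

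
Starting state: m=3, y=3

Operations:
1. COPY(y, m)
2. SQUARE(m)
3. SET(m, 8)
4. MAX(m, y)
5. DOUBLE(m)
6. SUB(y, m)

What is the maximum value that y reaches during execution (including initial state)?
3

Values of y at each step:
Initial: y = 3 ← maximum
After step 1: y = 3
After step 2: y = 3
After step 3: y = 3
After step 4: y = 3
After step 5: y = 3
After step 6: y = -13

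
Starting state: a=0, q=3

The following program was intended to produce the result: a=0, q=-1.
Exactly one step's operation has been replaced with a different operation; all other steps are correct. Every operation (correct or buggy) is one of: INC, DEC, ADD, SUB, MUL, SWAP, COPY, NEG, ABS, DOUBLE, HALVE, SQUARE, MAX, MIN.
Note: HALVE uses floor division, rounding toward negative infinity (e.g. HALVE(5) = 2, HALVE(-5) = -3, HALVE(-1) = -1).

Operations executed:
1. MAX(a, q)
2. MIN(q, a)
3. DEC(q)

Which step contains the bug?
Step 1

Trace with buggy code:
Initial: a=0, q=3
After step 1: a=3, q=3
After step 2: a=3, q=3
After step 3: a=3, q=2
Actual final a=3, q=2 ≠ expected a=0, q=-1.
Step 1 is the only position where a single-operation replacement can produce the expected result.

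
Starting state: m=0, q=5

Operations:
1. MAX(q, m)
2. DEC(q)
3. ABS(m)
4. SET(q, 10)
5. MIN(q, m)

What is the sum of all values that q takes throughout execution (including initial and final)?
28

Values of q at each step:
Initial: q = 5
After step 1: q = 5
After step 2: q = 4
After step 3: q = 4
After step 4: q = 10
After step 5: q = 0
Sum = 5 + 5 + 4 + 4 + 10 + 0 = 28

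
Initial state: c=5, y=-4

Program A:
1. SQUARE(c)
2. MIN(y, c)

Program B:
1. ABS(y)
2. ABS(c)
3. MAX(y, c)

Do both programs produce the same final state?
No

Program A final state: c=25, y=-4
Program B final state: c=5, y=5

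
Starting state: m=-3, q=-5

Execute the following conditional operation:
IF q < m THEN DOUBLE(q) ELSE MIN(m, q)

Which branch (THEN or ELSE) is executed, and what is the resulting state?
Branch: THEN, Final state: m=-3, q=-10

Evaluating condition: q < m
q = -5, m = -3
Condition is True, so THEN branch executes
After DOUBLE(q): m=-3, q=-10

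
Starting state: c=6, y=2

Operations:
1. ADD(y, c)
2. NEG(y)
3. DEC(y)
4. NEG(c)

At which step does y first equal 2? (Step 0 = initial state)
Step 0

Tracing y:
Initial: y = 2 ← first occurrence
After step 1: y = 8
After step 2: y = -8
After step 3: y = -9
After step 4: y = -9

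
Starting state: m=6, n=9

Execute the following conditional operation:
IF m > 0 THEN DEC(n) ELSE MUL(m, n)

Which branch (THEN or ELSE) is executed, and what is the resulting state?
Branch: THEN, Final state: m=6, n=8

Evaluating condition: m > 0
m = 6
Condition is True, so THEN branch executes
After DEC(n): m=6, n=8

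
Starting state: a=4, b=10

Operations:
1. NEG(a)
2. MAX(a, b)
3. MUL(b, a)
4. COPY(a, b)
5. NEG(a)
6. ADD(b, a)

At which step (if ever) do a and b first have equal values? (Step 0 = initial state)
Step 2

a and b first become equal after step 2.

Comparing values at each step:
Initial: a=4, b=10
After step 1: a=-4, b=10
After step 2: a=10, b=10 ← equal!
After step 3: a=10, b=100
After step 4: a=100, b=100 ← equal!
After step 5: a=-100, b=100
After step 6: a=-100, b=0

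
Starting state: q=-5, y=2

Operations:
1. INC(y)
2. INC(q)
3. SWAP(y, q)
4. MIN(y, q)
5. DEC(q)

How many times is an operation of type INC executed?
2

Counting INC operations:
Step 1: INC(y) ← INC
Step 2: INC(q) ← INC
Total: 2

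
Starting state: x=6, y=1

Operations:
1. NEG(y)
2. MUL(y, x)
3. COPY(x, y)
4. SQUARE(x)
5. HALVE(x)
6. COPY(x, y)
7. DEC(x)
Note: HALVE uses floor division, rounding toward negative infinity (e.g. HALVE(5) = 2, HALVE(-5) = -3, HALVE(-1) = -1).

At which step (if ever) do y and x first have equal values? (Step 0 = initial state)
Step 3

y and x first become equal after step 3.

Comparing values at each step:
Initial: y=1, x=6
After step 1: y=-1, x=6
After step 2: y=-6, x=6
After step 3: y=-6, x=-6 ← equal!
After step 4: y=-6, x=36
After step 5: y=-6, x=18
After step 6: y=-6, x=-6 ← equal!
After step 7: y=-6, x=-7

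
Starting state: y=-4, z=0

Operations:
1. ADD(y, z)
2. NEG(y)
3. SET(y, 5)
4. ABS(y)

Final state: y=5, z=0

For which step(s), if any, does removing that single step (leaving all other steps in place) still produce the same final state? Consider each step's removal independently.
Step(s) 1, 2, 4

Testing removal of each single step:
Without step 1: final = y=5, z=0 (same)
Without step 2: final = y=5, z=0 (same)
Without step 3: final = y=4, z=0 (different)
Without step 4: final = y=5, z=0 (same)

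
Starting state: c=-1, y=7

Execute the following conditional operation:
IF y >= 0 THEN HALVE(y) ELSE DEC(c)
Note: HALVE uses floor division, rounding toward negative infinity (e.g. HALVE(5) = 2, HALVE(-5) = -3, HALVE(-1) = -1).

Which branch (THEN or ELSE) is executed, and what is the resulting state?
Branch: THEN, Final state: c=-1, y=3

Evaluating condition: y >= 0
y = 7
Condition is True, so THEN branch executes
After HALVE(y): c=-1, y=3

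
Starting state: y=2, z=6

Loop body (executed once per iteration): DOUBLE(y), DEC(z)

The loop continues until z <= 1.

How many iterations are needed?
5

Tracing iterations:
Initial: y=2, z=6
After iteration 1: y=4, z=5
After iteration 2: y=8, z=4
After iteration 3: y=16, z=3
After iteration 4: y=32, z=2
After iteration 5: y=64, z=1
z <= 1 now holds, so the loop exits after 5 iterations.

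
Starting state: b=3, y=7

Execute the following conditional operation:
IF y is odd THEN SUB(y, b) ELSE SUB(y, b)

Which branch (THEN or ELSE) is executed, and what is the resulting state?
Branch: THEN, Final state: b=3, y=4

Evaluating condition: y is odd
Condition is True, so THEN branch executes
After SUB(y, b): b=3, y=4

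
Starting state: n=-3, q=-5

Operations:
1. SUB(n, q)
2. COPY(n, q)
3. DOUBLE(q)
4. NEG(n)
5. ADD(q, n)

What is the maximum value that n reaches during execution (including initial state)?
5

Values of n at each step:
Initial: n = -3
After step 1: n = 2
After step 2: n = -5
After step 3: n = -5
After step 4: n = 5 ← maximum
After step 5: n = 5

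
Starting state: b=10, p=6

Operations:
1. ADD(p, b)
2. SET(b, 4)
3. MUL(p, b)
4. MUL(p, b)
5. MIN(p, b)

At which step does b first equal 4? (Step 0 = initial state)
Step 2

Tracing b:
Initial: b = 10
After step 1: b = 10
After step 2: b = 4 ← first occurrence
After step 3: b = 4
After step 4: b = 4
After step 5: b = 4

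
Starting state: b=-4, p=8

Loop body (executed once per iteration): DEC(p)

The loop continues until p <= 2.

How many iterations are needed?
6

Tracing iterations:
Initial: b=-4, p=8
After iteration 1: b=-4, p=7
After iteration 2: b=-4, p=6
After iteration 3: b=-4, p=5
After iteration 4: b=-4, p=4
After iteration 5: b=-4, p=3
After iteration 6: b=-4, p=2
p <= 2 now holds, so the loop exits after 6 iterations.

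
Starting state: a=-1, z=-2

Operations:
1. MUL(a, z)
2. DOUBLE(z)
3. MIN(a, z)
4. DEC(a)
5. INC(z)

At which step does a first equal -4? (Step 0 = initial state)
Step 3

Tracing a:
Initial: a = -1
After step 1: a = 2
After step 2: a = 2
After step 3: a = -4 ← first occurrence
After step 4: a = -5
After step 5: a = -5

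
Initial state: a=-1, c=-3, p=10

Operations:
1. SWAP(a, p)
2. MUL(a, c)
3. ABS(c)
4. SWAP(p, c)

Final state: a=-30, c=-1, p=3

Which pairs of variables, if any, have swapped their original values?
None

Comparing initial and final values:
c: -3 → -1
p: 10 → 3
a: -1 → -30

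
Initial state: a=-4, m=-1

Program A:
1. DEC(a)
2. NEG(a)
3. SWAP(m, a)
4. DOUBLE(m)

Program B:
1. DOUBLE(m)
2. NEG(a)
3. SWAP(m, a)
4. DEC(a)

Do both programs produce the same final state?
No

Program A final state: a=-1, m=10
Program B final state: a=-3, m=4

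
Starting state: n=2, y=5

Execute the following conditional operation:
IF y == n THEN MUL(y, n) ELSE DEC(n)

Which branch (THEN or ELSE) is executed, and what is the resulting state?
Branch: ELSE, Final state: n=1, y=5

Evaluating condition: y == n
y = 5, n = 2
Condition is False, so ELSE branch executes
After DEC(n): n=1, y=5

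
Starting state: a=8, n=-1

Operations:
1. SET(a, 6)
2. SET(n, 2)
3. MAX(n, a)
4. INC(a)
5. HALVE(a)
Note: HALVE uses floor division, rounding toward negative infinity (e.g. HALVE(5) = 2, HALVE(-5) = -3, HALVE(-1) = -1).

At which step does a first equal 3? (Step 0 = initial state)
Step 5

Tracing a:
Initial: a = 8
After step 1: a = 6
After step 2: a = 6
After step 3: a = 6
After step 4: a = 7
After step 5: a = 3 ← first occurrence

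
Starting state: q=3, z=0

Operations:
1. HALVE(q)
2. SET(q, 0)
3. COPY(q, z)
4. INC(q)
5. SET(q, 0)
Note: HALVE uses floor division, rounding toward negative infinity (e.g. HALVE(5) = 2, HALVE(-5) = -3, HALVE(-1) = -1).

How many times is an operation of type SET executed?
2

Counting SET operations:
Step 2: SET(q, 0) ← SET
Step 5: SET(q, 0) ← SET
Total: 2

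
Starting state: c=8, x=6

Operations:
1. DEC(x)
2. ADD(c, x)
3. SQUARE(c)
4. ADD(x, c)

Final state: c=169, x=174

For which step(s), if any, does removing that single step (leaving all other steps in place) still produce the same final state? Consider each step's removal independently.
None - removing any single step changes the final result

Testing removal of each single step:
Without step 1: final = c=196, x=202 (different)
Without step 2: final = c=64, x=69 (different)
Without step 3: final = c=13, x=18 (different)
Without step 4: final = c=169, x=5 (different)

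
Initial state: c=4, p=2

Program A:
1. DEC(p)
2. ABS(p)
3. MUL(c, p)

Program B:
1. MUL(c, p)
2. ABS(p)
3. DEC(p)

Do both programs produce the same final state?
No

Program A final state: c=4, p=1
Program B final state: c=8, p=1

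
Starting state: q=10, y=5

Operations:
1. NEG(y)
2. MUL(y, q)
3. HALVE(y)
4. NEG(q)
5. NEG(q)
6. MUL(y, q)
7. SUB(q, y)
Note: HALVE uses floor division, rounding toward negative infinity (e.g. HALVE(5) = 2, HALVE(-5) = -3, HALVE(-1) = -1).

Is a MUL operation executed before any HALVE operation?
Yes

First MUL: step 2
First HALVE: step 3
Since 2 < 3, MUL comes first.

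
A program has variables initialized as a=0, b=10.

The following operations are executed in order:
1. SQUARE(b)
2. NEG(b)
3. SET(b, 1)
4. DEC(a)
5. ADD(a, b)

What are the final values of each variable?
{a: 0, b: 1}

Step-by-step execution:
Initial: a=0, b=10
After step 1 (SQUARE(b)): a=0, b=100
After step 2 (NEG(b)): a=0, b=-100
After step 3 (SET(b, 1)): a=0, b=1
After step 4 (DEC(a)): a=-1, b=1
After step 5 (ADD(a, b)): a=0, b=1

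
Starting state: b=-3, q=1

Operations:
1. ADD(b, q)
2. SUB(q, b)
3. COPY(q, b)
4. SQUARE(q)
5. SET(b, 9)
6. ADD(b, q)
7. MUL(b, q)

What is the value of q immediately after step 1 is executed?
q = 1

Tracing q through execution:
Initial: q = 1
After step 1 (ADD(b, q)): q = 1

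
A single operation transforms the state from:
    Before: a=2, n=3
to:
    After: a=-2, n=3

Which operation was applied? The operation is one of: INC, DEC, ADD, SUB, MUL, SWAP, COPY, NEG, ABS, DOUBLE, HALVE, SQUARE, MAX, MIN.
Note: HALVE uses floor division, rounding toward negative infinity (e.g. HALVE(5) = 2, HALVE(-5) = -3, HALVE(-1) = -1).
NEG(a)

Analyzing the change:
Before: a=2, n=3
After: a=-2, n=3
Variable a changed from 2 to -2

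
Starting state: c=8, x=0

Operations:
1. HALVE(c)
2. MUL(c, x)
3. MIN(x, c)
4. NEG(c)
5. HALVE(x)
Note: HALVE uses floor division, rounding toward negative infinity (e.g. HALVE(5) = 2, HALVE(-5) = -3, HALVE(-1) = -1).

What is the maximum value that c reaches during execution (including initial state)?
8

Values of c at each step:
Initial: c = 8 ← maximum
After step 1: c = 4
After step 2: c = 0
After step 3: c = 0
After step 4: c = 0
After step 5: c = 0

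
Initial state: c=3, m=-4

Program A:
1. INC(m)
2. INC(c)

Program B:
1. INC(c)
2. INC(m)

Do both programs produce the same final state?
Yes

Program A final state: c=4, m=-3
Program B final state: c=4, m=-3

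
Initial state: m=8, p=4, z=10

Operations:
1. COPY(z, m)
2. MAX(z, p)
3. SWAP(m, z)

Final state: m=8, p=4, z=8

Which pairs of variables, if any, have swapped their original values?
None

Comparing initial and final values:
m: 8 → 8
p: 4 → 4
z: 10 → 8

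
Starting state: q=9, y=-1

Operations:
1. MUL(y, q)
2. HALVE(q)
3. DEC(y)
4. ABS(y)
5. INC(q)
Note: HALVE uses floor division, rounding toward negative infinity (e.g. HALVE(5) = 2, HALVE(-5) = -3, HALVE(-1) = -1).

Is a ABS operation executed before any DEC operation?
No

First ABS: step 4
First DEC: step 3
Since 4 > 3, DEC comes first.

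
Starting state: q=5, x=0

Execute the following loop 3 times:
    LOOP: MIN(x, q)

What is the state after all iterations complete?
q=5, x=0

Iteration trace:
Start: q=5, x=0
After iteration 1: q=5, x=0
After iteration 2: q=5, x=0
After iteration 3: q=5, x=0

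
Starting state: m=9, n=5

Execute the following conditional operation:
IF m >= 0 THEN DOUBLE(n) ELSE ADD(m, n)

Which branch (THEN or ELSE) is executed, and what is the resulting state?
Branch: THEN, Final state: m=9, n=10

Evaluating condition: m >= 0
m = 9
Condition is True, so THEN branch executes
After DOUBLE(n): m=9, n=10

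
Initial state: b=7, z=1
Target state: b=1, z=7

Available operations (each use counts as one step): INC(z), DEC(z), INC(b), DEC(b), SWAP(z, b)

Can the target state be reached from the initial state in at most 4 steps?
Yes

Path (1 step): SWAP(z, b)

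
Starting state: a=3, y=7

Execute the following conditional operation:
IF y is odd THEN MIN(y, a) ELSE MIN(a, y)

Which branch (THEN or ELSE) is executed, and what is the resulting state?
Branch: THEN, Final state: a=3, y=3

Evaluating condition: y is odd
Condition is True, so THEN branch executes
After MIN(y, a): a=3, y=3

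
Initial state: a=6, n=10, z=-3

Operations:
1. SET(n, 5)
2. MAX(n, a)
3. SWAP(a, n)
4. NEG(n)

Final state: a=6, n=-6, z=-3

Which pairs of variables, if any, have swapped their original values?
None

Comparing initial and final values:
n: 10 → -6
a: 6 → 6
z: -3 → -3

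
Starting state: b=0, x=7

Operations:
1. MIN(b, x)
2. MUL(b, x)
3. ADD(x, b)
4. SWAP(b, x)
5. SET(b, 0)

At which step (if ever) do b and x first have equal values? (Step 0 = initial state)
Step 5

b and x first become equal after step 5.

Comparing values at each step:
Initial: b=0, x=7
After step 1: b=0, x=7
After step 2: b=0, x=7
After step 3: b=0, x=7
After step 4: b=7, x=0
After step 5: b=0, x=0 ← equal!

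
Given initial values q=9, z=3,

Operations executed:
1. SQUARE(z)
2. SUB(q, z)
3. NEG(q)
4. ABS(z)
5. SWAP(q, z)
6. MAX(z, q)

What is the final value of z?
z = 9

Tracing execution:
Step 1: SQUARE(z) → z = 9
Step 2: SUB(q, z) → z = 9
Step 3: NEG(q) → z = 9
Step 4: ABS(z) → z = 9
Step 5: SWAP(q, z) → z = 0
Step 6: MAX(z, q) → z = 9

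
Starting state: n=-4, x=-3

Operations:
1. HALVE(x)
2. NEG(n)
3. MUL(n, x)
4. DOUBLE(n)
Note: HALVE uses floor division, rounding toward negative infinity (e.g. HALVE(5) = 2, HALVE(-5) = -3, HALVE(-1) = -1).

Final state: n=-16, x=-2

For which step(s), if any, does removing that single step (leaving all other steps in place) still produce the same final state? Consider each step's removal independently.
None - removing any single step changes the final result

Testing removal of each single step:
Without step 1: final = n=-24, x=-3 (different)
Without step 2: final = n=16, x=-2 (different)
Without step 3: final = n=8, x=-2 (different)
Without step 4: final = n=-8, x=-2 (different)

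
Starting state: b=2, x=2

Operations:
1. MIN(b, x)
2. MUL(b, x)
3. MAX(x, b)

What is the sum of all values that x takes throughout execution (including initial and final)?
10

Values of x at each step:
Initial: x = 2
After step 1: x = 2
After step 2: x = 2
After step 3: x = 4
Sum = 2 + 2 + 2 + 4 = 10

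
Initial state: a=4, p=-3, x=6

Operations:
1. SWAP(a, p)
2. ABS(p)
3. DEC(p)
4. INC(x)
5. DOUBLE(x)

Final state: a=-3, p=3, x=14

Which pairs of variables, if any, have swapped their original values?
None

Comparing initial and final values:
x: 6 → 14
a: 4 → -3
p: -3 → 3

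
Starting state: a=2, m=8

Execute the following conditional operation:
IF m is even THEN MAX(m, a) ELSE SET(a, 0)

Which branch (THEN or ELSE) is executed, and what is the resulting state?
Branch: THEN, Final state: a=2, m=8

Evaluating condition: m is even
Condition is True, so THEN branch executes
After MAX(m, a): a=2, m=8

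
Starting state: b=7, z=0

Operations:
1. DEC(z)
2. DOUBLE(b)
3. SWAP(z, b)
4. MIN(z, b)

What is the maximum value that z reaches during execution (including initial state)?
14

Values of z at each step:
Initial: z = 0
After step 1: z = -1
After step 2: z = -1
After step 3: z = 14 ← maximum
After step 4: z = -1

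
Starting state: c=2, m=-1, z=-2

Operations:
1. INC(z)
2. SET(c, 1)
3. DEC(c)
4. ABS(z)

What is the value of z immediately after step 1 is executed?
z = -1

Tracing z through execution:
Initial: z = -2
After step 1 (INC(z)): z = -1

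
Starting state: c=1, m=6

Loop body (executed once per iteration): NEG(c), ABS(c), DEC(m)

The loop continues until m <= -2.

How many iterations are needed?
8

Tracing iterations:
Initial: c=1, m=6
After iteration 1: c=1, m=5
After iteration 2: c=1, m=4
After iteration 3: c=1, m=3
After iteration 4: c=1, m=2
After iteration 5: c=1, m=1
After iteration 6: c=1, m=0
After iteration 7: c=1, m=-1
After iteration 8: c=1, m=-2
m <= -2 now holds, so the loop exits after 8 iterations.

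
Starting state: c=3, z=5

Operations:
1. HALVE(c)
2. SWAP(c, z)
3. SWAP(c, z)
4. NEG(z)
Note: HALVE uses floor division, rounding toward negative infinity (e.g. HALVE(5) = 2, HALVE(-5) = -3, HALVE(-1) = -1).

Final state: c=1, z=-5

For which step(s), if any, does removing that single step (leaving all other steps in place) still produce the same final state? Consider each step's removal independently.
None - removing any single step changes the final result

Testing removal of each single step:
Without step 1: final = c=3, z=-5 (different)
Without step 2: final = c=5, z=-1 (different)
Without step 3: final = c=5, z=-1 (different)
Without step 4: final = c=1, z=5 (different)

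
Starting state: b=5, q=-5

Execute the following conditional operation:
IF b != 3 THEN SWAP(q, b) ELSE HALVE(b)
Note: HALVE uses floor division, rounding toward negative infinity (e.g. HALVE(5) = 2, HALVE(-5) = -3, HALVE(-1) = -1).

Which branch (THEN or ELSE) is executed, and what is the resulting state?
Branch: THEN, Final state: b=-5, q=5

Evaluating condition: b != 3
b = 5
Condition is True, so THEN branch executes
After SWAP(q, b): b=-5, q=5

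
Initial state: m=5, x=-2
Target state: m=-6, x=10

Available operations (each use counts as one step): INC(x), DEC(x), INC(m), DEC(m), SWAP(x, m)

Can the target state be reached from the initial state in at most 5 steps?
No

The target state cannot be reached within 5 steps.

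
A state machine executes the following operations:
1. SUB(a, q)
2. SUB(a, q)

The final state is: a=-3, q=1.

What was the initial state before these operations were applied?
a=-1, q=1

Working backwards:
Final state: a=-3, q=1
Before step 2 (SUB(a, q)): a=-2, q=1
Before step 1 (SUB(a, q)): a=-1, q=1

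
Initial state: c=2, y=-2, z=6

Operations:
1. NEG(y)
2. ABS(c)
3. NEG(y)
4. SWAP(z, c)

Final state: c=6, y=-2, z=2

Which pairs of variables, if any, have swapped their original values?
(c, z)

Comparing initial and final values:
c: 2 → 6
z: 6 → 2
y: -2 → -2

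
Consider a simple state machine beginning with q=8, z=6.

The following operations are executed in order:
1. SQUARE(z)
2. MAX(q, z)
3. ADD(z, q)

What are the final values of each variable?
{q: 36, z: 72}

Step-by-step execution:
Initial: q=8, z=6
After step 1 (SQUARE(z)): q=8, z=36
After step 2 (MAX(q, z)): q=36, z=36
After step 3 (ADD(z, q)): q=36, z=72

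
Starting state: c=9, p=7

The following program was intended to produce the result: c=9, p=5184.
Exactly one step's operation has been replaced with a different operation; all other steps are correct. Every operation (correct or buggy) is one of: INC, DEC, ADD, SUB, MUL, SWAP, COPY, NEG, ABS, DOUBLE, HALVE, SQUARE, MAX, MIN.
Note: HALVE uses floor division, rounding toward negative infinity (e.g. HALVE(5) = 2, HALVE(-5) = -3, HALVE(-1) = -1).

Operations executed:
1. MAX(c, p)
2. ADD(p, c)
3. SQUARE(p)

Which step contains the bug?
Step 1

Trace with buggy code:
Initial: c=9, p=7
After step 1: c=9, p=7
After step 2: c=9, p=16
After step 3: c=9, p=256
Actual final c=9, p=256 ≠ expected c=9, p=5184.
Step 1 is the only position where a single-operation replacement can produce the expected result.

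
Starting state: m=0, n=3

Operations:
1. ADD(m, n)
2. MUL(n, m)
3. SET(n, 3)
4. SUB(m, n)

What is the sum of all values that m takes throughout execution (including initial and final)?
9

Values of m at each step:
Initial: m = 0
After step 1: m = 3
After step 2: m = 3
After step 3: m = 3
After step 4: m = 0
Sum = 0 + 3 + 3 + 3 + 0 = 9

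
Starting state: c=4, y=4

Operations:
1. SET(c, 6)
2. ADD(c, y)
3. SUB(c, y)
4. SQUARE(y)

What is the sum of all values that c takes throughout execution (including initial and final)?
32

Values of c at each step:
Initial: c = 4
After step 1: c = 6
After step 2: c = 10
After step 3: c = 6
After step 4: c = 6
Sum = 4 + 6 + 10 + 6 + 6 = 32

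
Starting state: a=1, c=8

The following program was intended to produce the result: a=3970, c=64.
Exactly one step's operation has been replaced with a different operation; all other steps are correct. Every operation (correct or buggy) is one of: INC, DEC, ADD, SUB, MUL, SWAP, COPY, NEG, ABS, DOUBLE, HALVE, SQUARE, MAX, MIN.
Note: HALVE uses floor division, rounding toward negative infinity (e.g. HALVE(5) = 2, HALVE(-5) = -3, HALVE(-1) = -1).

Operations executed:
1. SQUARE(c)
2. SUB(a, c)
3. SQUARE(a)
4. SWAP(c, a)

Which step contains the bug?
Step 4

Trace with buggy code:
Initial: a=1, c=8
After step 1: a=1, c=64
After step 2: a=-63, c=64
After step 3: a=3969, c=64
After step 4: a=64, c=3969
Actual final a=64, c=3969 ≠ expected a=3970, c=64.
Step 4 is the only position where a single-operation replacement can produce the expected result.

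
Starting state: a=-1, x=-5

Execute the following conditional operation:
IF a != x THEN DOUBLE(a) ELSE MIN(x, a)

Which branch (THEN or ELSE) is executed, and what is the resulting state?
Branch: THEN, Final state: a=-2, x=-5

Evaluating condition: a != x
a = -1, x = -5
Condition is True, so THEN branch executes
After DOUBLE(a): a=-2, x=-5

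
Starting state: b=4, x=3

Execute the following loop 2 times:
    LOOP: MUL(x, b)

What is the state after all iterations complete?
b=4, x=48

Iteration trace:
Start: b=4, x=3
After iteration 1: b=4, x=12
After iteration 2: b=4, x=48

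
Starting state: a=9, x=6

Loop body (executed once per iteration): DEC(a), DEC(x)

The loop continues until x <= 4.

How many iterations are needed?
2

Tracing iterations:
Initial: a=9, x=6
After iteration 1: a=8, x=5
After iteration 2: a=7, x=4
x <= 4 now holds, so the loop exits after 2 iterations.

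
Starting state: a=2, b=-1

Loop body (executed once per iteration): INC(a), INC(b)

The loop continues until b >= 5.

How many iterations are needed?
6

Tracing iterations:
Initial: a=2, b=-1
After iteration 1: a=3, b=0
After iteration 2: a=4, b=1
After iteration 3: a=5, b=2
After iteration 4: a=6, b=3
After iteration 5: a=7, b=4
After iteration 6: a=8, b=5
b >= 5 now holds, so the loop exits after 6 iterations.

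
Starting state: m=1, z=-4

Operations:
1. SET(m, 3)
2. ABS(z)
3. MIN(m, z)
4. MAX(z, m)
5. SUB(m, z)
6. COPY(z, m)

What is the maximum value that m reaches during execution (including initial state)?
3

Values of m at each step:
Initial: m = 1
After step 1: m = 3 ← maximum
After step 2: m = 3
After step 3: m = 3
After step 4: m = 3
After step 5: m = -1
After step 6: m = -1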